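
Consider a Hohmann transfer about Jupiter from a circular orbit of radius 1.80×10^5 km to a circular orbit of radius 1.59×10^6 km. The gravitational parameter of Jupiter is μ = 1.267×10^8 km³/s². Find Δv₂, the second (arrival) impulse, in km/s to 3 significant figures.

Δv₂ = 4.90 km/s

Semi-major axis of the transfer orbit: a_t = (1.800×10^5 + 1.590×10^6)/2 = 8.850×10^5 km.
On the circular orbit at r = 1.590×10^6 km, v_c = √(μ/r) = 8.927 km/s.
Transfer-orbit speed at the same r (vis-viva, a = a_t): v_t = √[μ(2/r − 1/a_t)] = 4.026 km/s.
Δv₂ = |v_t − v_c| = |4.026 − 8.927| = 4.901 km/s.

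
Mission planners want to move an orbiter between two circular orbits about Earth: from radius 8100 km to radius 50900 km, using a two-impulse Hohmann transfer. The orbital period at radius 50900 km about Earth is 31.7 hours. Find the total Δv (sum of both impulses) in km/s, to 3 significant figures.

From Kepler's third law T² = 4π²r³/μ at r = 50900 km, T = 31.7 hours = 31.7 × 3600 s = 1.1412×10^5 s: μ = 4π²r³/T² = 3.99751×10^5 km³/s².
The Hohmann ellipse has a_t = (r₁ + r₂)/2 = 29500 km.
Circular speed at r₁: v₁ = √(μ/r₁) = √(3.99751×10^5/8100) = 7.025 km/s.
On the transfer ellipse at r₁, vis-viva gives v_p = √[μ(2/r₁ − 1/a_t)] = 9.228 km/s.
First burn Δv₁ = |v_p − v₁| = 2.203 km/s.
At r₂, v₂ = √(μ/r₂) = 2.802 km/s.
Transfer-orbit speed at r₂: v_a = √[μ(2/r₂ − 1/a_t)] = 1.468 km/s.
Second burn Δv₂ = |v₂ − v_a| = 1.334 km/s.
Total Δv = Δv₁ + Δv₂ = 3.537 km/s.

Δv = 3.54 km/s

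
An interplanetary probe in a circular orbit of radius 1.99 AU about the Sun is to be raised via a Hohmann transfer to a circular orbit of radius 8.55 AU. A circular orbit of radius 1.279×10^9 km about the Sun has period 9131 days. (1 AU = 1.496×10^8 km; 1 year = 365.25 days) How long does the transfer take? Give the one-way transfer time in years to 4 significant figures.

From Kepler's third law T² = 4π²r³/μ at r = 1.279×10^9 km, T = 9131 days = 9131 × 86400 s = 7.889184×10^8 s: μ = 4π²r³/T² = 1.32711×10^11 km³/s².
In km: r₁ = 1.99 × 1.496×10^8 = 2.97704×10^8 km; r₂ = 8.55 × 1.496×10^8 = 1.27908×10^9 km.
Transfer-ellipse semi-major axis a_t = (r₁ + r₂)/2 = (2.97704×10^8 + 1.27908×10^9)/2 = 7.88392×10^8 km.
Half the transfer-orbit period gives t = π√(a_t³/μ) = 1.909×10^8 s.
Converting: 1.909×10^8 s ÷ 3.15576×10^7 s/year (365.25 × 86400) = 6.049 years.

t = 6.049 years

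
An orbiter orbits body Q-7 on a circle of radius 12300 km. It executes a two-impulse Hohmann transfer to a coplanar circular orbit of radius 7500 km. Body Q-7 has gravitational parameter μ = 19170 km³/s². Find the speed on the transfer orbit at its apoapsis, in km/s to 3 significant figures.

v = 1.09 km/s

The Hohmann ellipse has a_t = (r₁ + r₂)/2 = 9900 km.
At apoapsis, r = 12300 km.
Applying v² = μ(2/r − 1/a_t): v = 1.087 km/s.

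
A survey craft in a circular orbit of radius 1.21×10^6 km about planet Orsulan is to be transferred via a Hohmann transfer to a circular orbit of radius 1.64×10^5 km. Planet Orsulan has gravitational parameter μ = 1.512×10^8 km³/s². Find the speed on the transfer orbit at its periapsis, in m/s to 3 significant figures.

v = 40300 m/s

Semi-major axis of the transfer orbit: a_t = (1.210×10^6 + 1.640×10^5)/2 = 6.870×10^5 km.
The periapsis of the transfer ellipse is at r = 1.640×10^5 km.
Vis-viva: v = √[μ(2/r − 1/a_t)] = √[1.512×10^8 × (2/1.640×10^5 − 1/6.870×10^5)] = 40.30 km/s.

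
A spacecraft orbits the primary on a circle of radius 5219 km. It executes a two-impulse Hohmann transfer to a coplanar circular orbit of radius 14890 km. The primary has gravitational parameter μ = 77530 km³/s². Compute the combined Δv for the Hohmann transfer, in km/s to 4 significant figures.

Δv = 1.474 km/s

The Hohmann ellipse has a_t = (r₁ + r₂)/2 = 10054.5 km.
At r₁ the circular-orbit speed is v₁ = √(μ/r₁) = 3.8543 km/s.
On the transfer ellipse at r₁, v² = μ(2/r − 1/a) gives v_p = √[μ(2/r₁ − 1/a_t)] = 4.6904 km/s.
First burn Δv₁ = |v_p − v₁| = 0.8361 km/s.
Circular speed at r₂: v₂ = √(μ/r₂) = 2.2819 km/s.
Transfer-orbit speed at r₂: v_a = √[μ(2/r₂ − 1/a_t)] = 1.6440 km/s.
Second burn Δv₂ = |v₂ − v_a| = 0.6379 km/s.
Δv = Δv₁ + Δv₂ = 0.8361 + 0.6379 = 1.474 km/s.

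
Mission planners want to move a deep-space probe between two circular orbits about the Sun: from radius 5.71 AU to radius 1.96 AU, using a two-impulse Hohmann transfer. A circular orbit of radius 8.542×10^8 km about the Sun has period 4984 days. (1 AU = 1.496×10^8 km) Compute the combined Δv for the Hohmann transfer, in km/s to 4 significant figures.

From Kepler's third law T² = 4π²r³/μ at r = 8.542×10^8 km, T = 4984 days = 4984 × 86400 s = 4.306176×10^8 s: μ = 4π²r³/T² = 1.32695×10^11 km³/s².
In km: r₁ = 5.71 × 1.496×10^8 = 8.54216×10^8 km; r₂ = 1.96 × 1.496×10^8 = 2.93216×10^8 km.
Transfer-ellipse semi-major axis a_t = (r₁ + r₂)/2 = (8.54216×10^8 + 2.93216×10^8)/2 = 5.73716×10^8 km.
At r₁ the circular-orbit speed is v₁ = √(μ/r₁) = 12.4636 km/s.
Transfer-orbit speed at r₁ (vis-viva equation): v_a = √[μ(2/r₁ − 1/a_t)] = 8.91023 km/s.
First burn Δv₁ = |v_a − v₁| = 3.553 km/s.
At r₂, v₂ = √(μ/r₂) = 21.273 km/s.
Transfer-orbit speed at r₂: v_p = √[μ(2/r₂ − 1/a_t)] = 25.958 km/s.
Second burn Δv₂ = |v₂ − v_p| = 4.685 km/s.
Total Δv = Δv₁ + Δv₂ = 8.238 km/s.

Δv = 8.238 km/s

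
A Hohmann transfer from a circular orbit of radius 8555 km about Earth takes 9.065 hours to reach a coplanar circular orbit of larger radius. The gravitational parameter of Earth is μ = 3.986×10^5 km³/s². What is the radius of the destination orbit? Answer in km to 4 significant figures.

r₂ = 61520 km

Transfer time t = 9.065 hours = 32634 s, and t = π√(a_t³/μ).
So a_t = (μ t²/π²)^(1/3) = (3.986×10^5 × (32634)² / π²)^(1/3) = 35037 km.
Since a_t = (r₁ + r₂)/2, r₂ = 2a_t − r₁ = 2×35037 − 8555 = 61519 km.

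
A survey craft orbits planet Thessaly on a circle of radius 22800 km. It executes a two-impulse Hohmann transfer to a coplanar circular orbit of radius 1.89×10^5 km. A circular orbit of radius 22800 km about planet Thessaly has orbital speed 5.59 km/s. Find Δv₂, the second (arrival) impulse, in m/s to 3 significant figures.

From the circular-orbit relation v² = μ/r at r = 22800 km: μ = v²r = (5.59)² × 22800 = 7.12457×10^5 km³/s².
Semi-major axis of the transfer orbit: a_t = (22800 + 1.890×10^5)/2 = 1.059×10^5 km.
On the circular orbit at r = 1.890×10^5 km, v_c = √(μ/r) = 1.942 km/s.
Vis-viva on the transfer ellipse at r = 1.890×10^5 km gives v_t = √[μ(2/r − 1/a_t)] = 0.9009 km/s.
Δv₂ = |v_t − v_c| = |0.9009 − 1.942| = 1.041 km/s.

Δv₂ = 1040 m/s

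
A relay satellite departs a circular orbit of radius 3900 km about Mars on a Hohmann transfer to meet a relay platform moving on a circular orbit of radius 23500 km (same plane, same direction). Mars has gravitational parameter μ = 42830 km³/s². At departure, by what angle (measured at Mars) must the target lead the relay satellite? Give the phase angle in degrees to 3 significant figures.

φ = 99.9°

Transfer-ellipse semi-major axis a_t = (r₁ + r₂)/2 = (3900 + 23500)/2 = 13700 km.
The half-period of the transfer ellipse is t = π√(a_t³/μ) = 24342 s.
Target angular speed ω₂ = √(μ/r₂³) = 5.7448×10^-5 rad/s.
Angle swept by the target during transfer: ω₂·t = 1.3984 rad = 80.12°.
Arrival is 180° from departure on the ellipse, so φ = 180° − 80.12° = 99.9°.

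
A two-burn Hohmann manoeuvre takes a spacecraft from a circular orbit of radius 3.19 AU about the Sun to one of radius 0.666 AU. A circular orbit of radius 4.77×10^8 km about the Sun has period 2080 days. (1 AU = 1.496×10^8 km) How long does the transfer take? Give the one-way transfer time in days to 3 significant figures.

t = 489 days

From Kepler's third law T² = 4π²r³/μ at r = 4.77×10^8 km, T = 2080 days = 2080 × 86400 s = 1.79712×10^8 s: μ = 4π²r³/T² = 1.32666×10^11 km³/s².
In km: r₁ = 3.19 × 1.496×10^8 = 4.77224×10^8 km; r₂ = 0.666 × 1.496×10^8 = 9.96336×10^7 km.
Semi-major axis of the transfer orbit: a_t = (4.77224×10^8 + 9.96336×10^7)/2 = 2.884288×10^8 km.
Half the transfer-orbit period gives t = π√(a_t³/μ) = 4.225×10^7 s.
Converting: 4.225×10^7 s ÷ 86400 s/day = 489 days.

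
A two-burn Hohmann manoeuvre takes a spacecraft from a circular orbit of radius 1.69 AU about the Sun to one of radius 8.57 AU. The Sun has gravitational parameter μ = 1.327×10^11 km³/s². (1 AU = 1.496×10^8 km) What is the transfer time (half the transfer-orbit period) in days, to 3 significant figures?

t = 2120 days

In km: r₁ = 1.69 × 1.496×10^8 = 2.52824×10^8 km; r₂ = 8.57 × 1.496×10^8 = 1.282072×10^9 km.
The Hohmann ellipse has a_t = (r₁ + r₂)/2 = 7.67448×10^8 km.
By Kepler's third law the transfer-orbit period is T = 2π√(a_t³/μ), so t = T/2 = 1.834×10^8 s.
Converting: 1.834×10^8 s ÷ 86400 s/day = 2120 days.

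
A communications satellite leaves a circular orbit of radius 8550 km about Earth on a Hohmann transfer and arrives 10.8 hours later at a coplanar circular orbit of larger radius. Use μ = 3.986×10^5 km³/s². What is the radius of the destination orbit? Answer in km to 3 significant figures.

Transfer time t = 10.8 hours = 38880 s, and t = π√(a_t³/μ).
So a_t = (μ t²/π²)^(1/3) = (3.986×10^5 × (38880)² / π²)^(1/3) = 39376 km.
Since a_t = (r₁ + r₂)/2, r₂ = 2a_t − r₁ = 2×39376 − 8550 = 70202 km.

r₂ = 70200 km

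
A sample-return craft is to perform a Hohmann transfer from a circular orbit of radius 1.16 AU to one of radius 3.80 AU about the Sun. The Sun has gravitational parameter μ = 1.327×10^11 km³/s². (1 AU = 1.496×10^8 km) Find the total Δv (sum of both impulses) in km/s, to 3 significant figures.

In km: r₁ = 1.16 × 1.496×10^8 = 1.73536×10^8 km; r₂ = 3.80 × 1.496×10^8 = 5.6848×10^8 km.
Transfer-ellipse semi-major axis a_t = (r₁ + r₂)/2 = (1.73536×10^8 + 5.6848×10^8)/2 = 3.71008×10^8 km.
At r₁ the circular-orbit speed is v₁ = √(μ/r₁) = 27.653 km/s.
On the transfer ellipse at r₁, vis-viva equation gives v_p = √[μ(2/r₁ − 1/a_t)] = 34.230 km/s.
First burn Δv₁ = |v_p − v₁| = 6.577 km/s.
At r₂, v₂ = √(μ/r₂) = 15.278 km/s.
Transfer-orbit speed at r₂: v_a = √[μ(2/r₂ − 1/a_t)] = 10.449 km/s.
Second burn Δv₂ = |v₂ − v_a| = 4.829 km/s.
Total Δv = Δv₁ + Δv₂ = 11.41 km/s.

Δv = 11.4 km/s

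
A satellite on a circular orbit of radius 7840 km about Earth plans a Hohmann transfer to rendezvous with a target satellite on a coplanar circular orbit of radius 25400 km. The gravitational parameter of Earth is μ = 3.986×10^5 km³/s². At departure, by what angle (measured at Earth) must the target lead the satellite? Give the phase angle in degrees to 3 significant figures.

φ = 84.7°

Transfer-ellipse semi-major axis a_t = (r₁ + r₂)/2 = (7840 + 25400)/2 = 16620 km.
The half-period of the transfer ellipse is t = π√(a_t³/μ) = 10662 s.
Target angular speed ω₂ = √(μ/r₂³) = 1.5596×10^-4 rad/s.
Angle swept by the target during transfer: ω₂·t = 1.6628 rad = 95.27°.
Arrival is 180° from departure on the ellipse, so φ = 180° − 95.27° = 84.7°.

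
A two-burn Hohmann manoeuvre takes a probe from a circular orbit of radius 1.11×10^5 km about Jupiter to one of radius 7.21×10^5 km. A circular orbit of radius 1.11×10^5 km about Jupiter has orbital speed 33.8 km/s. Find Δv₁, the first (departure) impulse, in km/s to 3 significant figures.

From the circular-orbit relation v² = μ/r at r = 1.11×10^5 km: μ = v²r = (33.8)² × 1.11×10^5 = 1.26811×10^8 km³/s².
Semi-major axis of the transfer orbit: a_t = (1.110×10^5 + 7.210×10^5)/2 = 4.160×10^5 km.
Circular speed at r = 1.110×10^5 km: v_c = √(μ/r) = 33.80 km/s.
Vis-viva on the transfer ellipse at r = 1.110×10^5 km gives v_t = √[μ(2/r − 1/a_t)] = 44.50 km/s.
Δv₁ = |v_t − v_c| = |44.50 − 33.80| = 10.70 km/s.

Δv₁ = 10.7 km/s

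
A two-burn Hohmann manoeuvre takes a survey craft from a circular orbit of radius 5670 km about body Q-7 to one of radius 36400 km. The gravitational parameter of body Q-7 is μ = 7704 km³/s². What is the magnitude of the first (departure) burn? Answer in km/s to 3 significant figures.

Semi-major axis of the transfer orbit: a_t = (5670 + 36400)/2 = 21035 km.
Circular speed at r = 5670 km: v_c = √(μ/r) = 1.16565 km/s.
Transfer-orbit speed at the same r (vis-viva, a = a_t): v_t = √[μ(2/r − 1/a_t)] = 1.53337 km/s.
Δv₁ = |v_t − v_c| = |1.53337 − 1.16565| = 0.3677 km/s.

Δv₁ = 0.368 km/s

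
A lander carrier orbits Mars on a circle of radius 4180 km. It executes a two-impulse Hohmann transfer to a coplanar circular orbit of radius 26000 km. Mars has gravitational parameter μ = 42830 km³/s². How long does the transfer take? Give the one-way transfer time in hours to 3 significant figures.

Transfer-ellipse semi-major axis a_t = (r₁ + r₂)/2 = (4180 + 26000)/2 = 15090 km.
By Kepler's third law the transfer-orbit period is T = 2π√(a_t³/μ), so t = T/2 = 28140 s.
Converting: 28140 s ÷ 3600 s/hour = 7.82 hours.

t = 7.82 hours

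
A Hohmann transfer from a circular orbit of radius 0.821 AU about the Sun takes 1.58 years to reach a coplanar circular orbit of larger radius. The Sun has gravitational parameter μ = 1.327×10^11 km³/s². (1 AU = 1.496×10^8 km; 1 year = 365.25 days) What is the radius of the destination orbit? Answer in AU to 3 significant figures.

r₂ = 3.49 AU

In km: r₁ = 0.821 × 1.496×10^8 = 1.228216×10^8 km.
Transfer time t = 1.58 years × 365.25 × 86400 s = 4.9861008×10^7 s, and t = π√(a_t³/μ).
So a_t = (μ t²/π²)^(1/3) = (1.327×10^11 × (4.9861008×10^7)² / π²)^(1/3) = 3.2213×10^8 km.
Since a_t = (r₁ + r₂)/2, r₂ = 2a_t − r₁ = 2×3.2213×10^8 − 1.228216×10^8 = 5.214384×10^8 km.
In AU: r₂ = 5.214384×10^8 / 1.496×10^8 = 3.49 AU.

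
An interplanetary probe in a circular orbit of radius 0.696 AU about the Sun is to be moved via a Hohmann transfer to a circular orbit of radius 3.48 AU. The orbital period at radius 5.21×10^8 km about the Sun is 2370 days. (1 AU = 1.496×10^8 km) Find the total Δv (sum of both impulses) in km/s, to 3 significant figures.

Δv = 17.2 km/s

From Kepler's third law T² = 4π²r³/μ at r = 5.21×10^8 km, T = 2370 days = 2370 × 86400 s = 2.04768×10^8 s: μ = 4π²r³/T² = 1.33152×10^11 km³/s².
In km: r₁ = 0.696 × 1.496×10^8 = 1.041216×10^8 km; r₂ = 3.48 × 1.496×10^8 = 5.20608×10^8 km.
Semi-major axis of the transfer orbit: a_t = (1.041216×10^8 + 5.20608×10^8)/2 = 3.123648×10^8 km.
At r₁ the circular-orbit speed is v₁ = √(μ/r₁) = 35.76 km/s.
On the transfer ellipse at r₁, v² = μ(2/r − 1/a) gives v_p = √[μ(2/r₁ − 1/a_t)] = 46.17 km/s.
First burn Δv₁ = |v_p − v₁| = 10.41 km/s.
Circular speed at r₂: v₂ = √(μ/r₂) = 15.9926 km/s.
Transfer-orbit speed at r₂: v_a = √[μ(2/r₂ − 1/a_t)] = 9.23333 km/s.
Second burn Δv₂ = |v₂ − v_a| = 6.759 km/s.
Total Δv = Δv₁ + Δv₂ = 17.17 km/s.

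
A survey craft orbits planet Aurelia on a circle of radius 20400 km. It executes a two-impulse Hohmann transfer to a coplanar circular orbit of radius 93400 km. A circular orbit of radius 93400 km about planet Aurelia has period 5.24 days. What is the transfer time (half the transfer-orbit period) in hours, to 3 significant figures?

t = 29.9 hours

From Kepler's third law T² = 4π²r³/μ at r = 93400 km, T = 5.24 days = 5.24 × 86400 s = 4.52736×10^5 s: μ = 4π²r³/T² = 1.56932×10^5 km³/s².
The Hohmann ellipse has a_t = (r₁ + r₂)/2 = 56900 km.
By Kepler's third law the transfer-orbit period is T = 2π√(a_t³/μ), so t = T/2 = 1.076×10^5 s.
Converting: 1.076×10^5 s ÷ 3600 s/hour = 29.9 hours.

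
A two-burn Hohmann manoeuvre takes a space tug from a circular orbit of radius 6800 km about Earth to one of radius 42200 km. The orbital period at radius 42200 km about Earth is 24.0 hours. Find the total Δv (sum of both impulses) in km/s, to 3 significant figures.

Δv = 3.84 km/s

From Kepler's third law T² = 4π²r³/μ at r = 42200 km, T = 24.0 hours = 24.0 × 3600 s = 86400 s: μ = 4π²r³/T² = 3.97438×10^5 km³/s².
Transfer-ellipse semi-major axis a_t = (r₁ + r₂)/2 = (6800 + 42200)/2 = 24500 km.
At r₁ the circular-orbit speed is v₁ = √(μ/r₁) = 7.645050 km/s.
On the transfer ellipse at r₁, v² = μ(2/r − 1/a) gives v_p = √[μ(2/r₁ − 1/a_t)] = 10.03352 km/s.
First burn Δv₁ = |v_p − v₁| = 2.3885 km/s.
Circular speed at r₂: v₂ = √(μ/r₂) = 3.0689 km/s.
Transfer-orbit speed at r₂: v_a = √[μ(2/r₂ − 1/a_t)] = 1.6168 km/s.
Second burn Δv₂ = |v₂ − v_a| = 1.4521 km/s.
Total Δv = Δv₁ + Δv₂ = 3.841 km/s.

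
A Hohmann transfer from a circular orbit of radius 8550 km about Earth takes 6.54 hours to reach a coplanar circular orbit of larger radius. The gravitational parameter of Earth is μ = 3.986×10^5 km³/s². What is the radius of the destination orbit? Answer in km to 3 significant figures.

Transfer time t = 6.54 hours = 23544 s, and t = π√(a_t³/μ).
So a_t = (μ t²/π²)^(1/3) = (3.986×10^5 × (23544)² / π²)^(1/3) = 28184 km.
Since a_t = (r₁ + r₂)/2, r₂ = 2a_t − r₁ = 2×28184 − 8550 = 47818 km.

r₂ = 47800 km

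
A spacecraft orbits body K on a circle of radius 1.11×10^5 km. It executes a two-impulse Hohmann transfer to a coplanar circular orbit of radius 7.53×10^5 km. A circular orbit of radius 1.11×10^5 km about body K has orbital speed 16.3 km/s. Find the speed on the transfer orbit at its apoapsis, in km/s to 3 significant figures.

v = 3.17 km/s

From the circular-orbit relation v² = μ/r at r = 1.11×10^5 km: μ = v²r = (16.3)² × 1.11×10^5 = 2.94916×10^7 km³/s².
Transfer-ellipse semi-major axis a_t = (r₁ + r₂)/2 = (1.110×10^5 + 7.530×10^5)/2 = 4.320×10^5 km.
At apoapsis, r = 7.530×10^5 km.
From the vis-viva equation, v = √[μ(2/r − 1/a_t)] = 3.172 km/s.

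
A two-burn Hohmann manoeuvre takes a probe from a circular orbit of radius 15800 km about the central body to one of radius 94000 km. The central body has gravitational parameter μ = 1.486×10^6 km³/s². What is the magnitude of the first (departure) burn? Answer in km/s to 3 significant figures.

Transfer-ellipse semi-major axis a_t = (r₁ + r₂)/2 = (15800 + 94000)/2 = 54900 km.
On the circular orbit at r = 15800 km, v_c = √(μ/r) = 9.698 km/s.
Transfer-orbit speed at the same r (vis-viva, a = a_t): v_t = √[μ(2/r − 1/a_t)] = 12.69 km/s.
Δv₁ = |v_t − v_c| = |12.69 − 9.698| = 2.992 km/s.

Δv₁ = 2.99 km/s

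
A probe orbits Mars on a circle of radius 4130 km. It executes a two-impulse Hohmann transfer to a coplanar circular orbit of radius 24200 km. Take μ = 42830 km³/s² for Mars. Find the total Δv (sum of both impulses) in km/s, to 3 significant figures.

Δv = 1.60 km/s

Semi-major axis of the transfer orbit: a_t = (4130 + 24200)/2 = 14165 km.
At r₁ the circular-orbit speed is v₁ = √(μ/r₁) = 3.2203 km/s.
Transfer-orbit speed at r₁ (vis-viva): v_p = √[μ(2/r₁ − 1/a_t)] = 4.2092 km/s.
First burn Δv₁ = |v_p − v₁| = 0.9889 km/s.
At r₂, v₂ = √(μ/r₂) = 1.33035 km/s.
Transfer-orbit speed at r₂: v_a = √[μ(2/r₂ − 1/a_t)] = 0.718345 km/s.
Second burn Δv₂ = |v₂ − v_a| = 0.6120 km/s.
Total Δv = Δv₁ + Δv₂ = 1.601 km/s.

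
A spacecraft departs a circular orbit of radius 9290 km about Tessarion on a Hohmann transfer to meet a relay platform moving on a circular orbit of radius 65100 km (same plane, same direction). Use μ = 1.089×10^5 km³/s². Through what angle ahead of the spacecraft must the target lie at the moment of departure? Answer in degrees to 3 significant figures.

φ = 102°

Transfer-ellipse semi-major axis a_t = (r₁ + r₂)/2 = (9290 + 65100)/2 = 37195 km.
The half-period of the transfer ellipse is t = π√(a_t³/μ) = 68290.9 s.
Target angular speed ω₂ = √(μ/r₂³) = 1.98675×10^-5 rad/s.
Angle swept by the target during transfer: ω₂·t = 1.3568 rad = 77.74°.
Arrival is 180° from departure on the ellipse, so φ = 180° − 77.74° = 102°.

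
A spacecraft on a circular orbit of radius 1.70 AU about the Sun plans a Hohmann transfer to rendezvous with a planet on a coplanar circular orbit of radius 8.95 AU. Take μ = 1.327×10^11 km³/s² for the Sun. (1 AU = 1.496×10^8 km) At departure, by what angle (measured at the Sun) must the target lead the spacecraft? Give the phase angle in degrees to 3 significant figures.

φ = 97.4°

In km: r₁ = 1.70 × 1.496×10^8 = 2.5432×10^8 km; r₂ = 8.95 × 1.496×10^8 = 1.33892×10^9 km.
Transfer-ellipse semi-major axis a_t = (r₁ + r₂)/2 = (2.5432×10^8 + 1.33892×10^9)/2 = 7.9662×10^8 km.
The half-period of the transfer ellipse is t = π√(a_t³/μ) = 1.9391×10^8 s.
The target's mean motion on its circular orbit is ω₂ = √(μ/r₂³) = 7.4354×10^-9 rad/s.
Angle swept by the target during transfer: ω₂·t = 1.4418 rad = 82.61°.
Arrival is 180° from departure on the ellipse, so φ = 180° − 82.61° = 97.4°.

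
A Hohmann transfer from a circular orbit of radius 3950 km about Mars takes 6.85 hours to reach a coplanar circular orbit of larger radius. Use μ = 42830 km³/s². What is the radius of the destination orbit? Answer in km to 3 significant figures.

Transfer time t = 6.85 hours = 24660 s, and t = π√(a_t³/μ).
So a_t = (μ t²/π²)^(1/3) = (42830 × (24660)² / π²)^(1/3) = 13819 km.
Since a_t = (r₁ + r₂)/2, r₂ = 2a_t − r₁ = 2×13819 − 3950 = 23688 km.

r₂ = 23700 km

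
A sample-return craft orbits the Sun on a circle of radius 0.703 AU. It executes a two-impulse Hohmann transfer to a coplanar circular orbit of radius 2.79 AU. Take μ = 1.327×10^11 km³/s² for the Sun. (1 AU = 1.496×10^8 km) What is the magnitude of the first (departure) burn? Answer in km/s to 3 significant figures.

In km: r₁ = 0.703 × 1.496×10^8 = 1.051688×10^8 km; r₂ = 2.79 × 1.496×10^8 = 4.17384×10^8 km.
Semi-major axis of the transfer orbit: a_t = (1.051688×10^8 + 4.17384×10^8)/2 = 2.612764×10^8 km.
On the circular orbit at r = 1.051688×10^8 km, v_c = √(μ/r) = 35.5216 km/s.
Vis-viva on the transfer ellipse at r = 1.051688×10^8 km gives v_t = √[μ(2/r − 1/a_t)] = 44.8962 km/s.
Δv₁ = |v_t − v_c| = |44.8962 − 35.5216| = 9.375 km/s.

Δv₁ = 9.37 km/s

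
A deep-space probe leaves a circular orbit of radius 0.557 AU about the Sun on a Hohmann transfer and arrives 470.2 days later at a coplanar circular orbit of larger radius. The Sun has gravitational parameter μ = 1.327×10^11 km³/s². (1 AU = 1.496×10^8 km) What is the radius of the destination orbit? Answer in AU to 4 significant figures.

r₂ = 3.200 AU

In km: r₁ = 0.557 × 1.496×10^8 = 8.33272×10^7 km.
Transfer time t = 470.2 days = 4.062528×10^7 s, and t = π√(a_t³/μ).
So a_t = (μ t²/π²)^(1/3) = (1.327×10^11 × (4.062528×10^7)² / π²)^(1/3) = 2.8101×10^8 km.
Since a_t = (r₁ + r₂)/2, r₂ = 2a_t − r₁ = 2×2.8101×10^8 − 8.33272×10^7 = 4.786928×10^8 km.
In AU: r₂ = 4.786928×10^8 / 1.496×10^8 = 3.200 AU.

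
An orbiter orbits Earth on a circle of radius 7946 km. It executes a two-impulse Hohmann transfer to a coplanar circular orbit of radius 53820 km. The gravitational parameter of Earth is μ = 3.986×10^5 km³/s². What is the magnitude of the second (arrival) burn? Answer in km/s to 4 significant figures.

Transfer-ellipse semi-major axis a_t = (r₁ + r₂)/2 = (7946 + 53820)/2 = 30883 km.
Circular speed at r = 53820 km: v_c = √(μ/r) = 2.721 km/s.
Vis-viva on the transfer ellipse at r = 53820 km gives v_t = √[μ(2/r − 1/a_t)] = 1.380 km/s.
Δv₂ = |v_t − v_c| = |1.380 − 2.721| = 1.341 km/s.

Δv₂ = 1.341 km/s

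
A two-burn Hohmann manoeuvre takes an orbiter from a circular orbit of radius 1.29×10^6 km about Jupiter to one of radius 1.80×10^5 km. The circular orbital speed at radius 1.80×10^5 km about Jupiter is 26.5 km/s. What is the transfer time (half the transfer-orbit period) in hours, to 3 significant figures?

t = 48.9 hours

From the circular-orbit relation v² = μ/r at r = 1.80×10^5 km: μ = v²r = (26.5)² × 1.80×10^5 = 1.26405×10^8 km³/s².
Semi-major axis of the transfer orbit: a_t = (1.290×10^6 + 1.800×10^5)/2 = 7.350×10^5 km.
Half the transfer-orbit period gives t = π√(a_t³/μ) = 1.761×10^5 s.
Converting: 1.761×10^5 s ÷ 3600 s/hour = 48.9 hours.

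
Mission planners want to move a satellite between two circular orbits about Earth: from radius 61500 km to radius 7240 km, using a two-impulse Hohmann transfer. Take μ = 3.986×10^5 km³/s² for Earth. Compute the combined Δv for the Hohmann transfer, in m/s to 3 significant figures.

Δv = 3880 m/s

Semi-major axis of the transfer orbit: a_t = (61500 + 7240)/2 = 34370 km.
At r₁ the circular-orbit speed is v₁ = √(μ/r₁) = 2.54584 km/s.
Transfer-orbit speed at r₁ (vis-viva): v_a = √[μ(2/r₁ − 1/a_t)] = 1.16845 km/s.
First burn Δv₁ = |v_a − v₁| = 1.3774 km/s.
At r₂, v₂ = √(μ/r₂) = 7.4199 km/s.
Transfer-orbit speed at r₂: v_p = √[μ(2/r₂ − 1/a_t)] = 9.9254 km/s.
Second burn Δv₂ = |v₂ − v_p| = 2.5055 km/s.
Total Δv = Δv₁ + Δv₂ = 3.883 km/s.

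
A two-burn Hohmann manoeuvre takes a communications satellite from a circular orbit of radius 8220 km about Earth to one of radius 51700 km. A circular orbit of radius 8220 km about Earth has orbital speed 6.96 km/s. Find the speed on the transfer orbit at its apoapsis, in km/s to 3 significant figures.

v = 1.45 km/s

From the circular-orbit relation v² = μ/r at r = 8220 km: μ = v²r = (6.96)² × 8220 = 3.98190×10^5 km³/s².
Semi-major axis of the transfer orbit: a_t = (8220 + 51700)/2 = 29960 km.
The apoapsis of the transfer ellipse is at r = 51700 km.
Vis-viva: v = √[μ(2/r − 1/a_t)] = √[3.98190×10^5 × (2/51700 − 1/29960)] = 1.454 km/s.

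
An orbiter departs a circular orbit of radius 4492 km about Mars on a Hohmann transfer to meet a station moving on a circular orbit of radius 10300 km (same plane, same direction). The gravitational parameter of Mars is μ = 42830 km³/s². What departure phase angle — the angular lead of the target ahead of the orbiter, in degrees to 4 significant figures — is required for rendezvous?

Transfer-ellipse semi-major axis a_t = (r₁ + r₂)/2 = (4492 + 10300)/2 = 7396 km.
The half-period of the transfer ellipse is t = π√(a_t³/μ) = 9655.42 s.
Target angular speed ω₂ = √(μ/r₂³) = 1.97979×10^-4 rad/s.
Angle swept by the target during transfer: ω₂·t = 1.91157 rad = 109.52°.
The orbiter traverses 180° on the transfer ellipse, so the target must lead by 180° − 109.52° = 70.48°.

φ = 70.48°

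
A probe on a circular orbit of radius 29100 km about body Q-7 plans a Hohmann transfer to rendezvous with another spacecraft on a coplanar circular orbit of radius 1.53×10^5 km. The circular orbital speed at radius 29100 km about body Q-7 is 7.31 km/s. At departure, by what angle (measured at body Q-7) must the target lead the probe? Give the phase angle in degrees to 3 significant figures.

From the circular-orbit relation v² = μ/r at r = 29100 km: μ = v²r = (7.31)² × 29100 = 1.55499×10^6 km³/s².
Transfer-ellipse semi-major axis a_t = (r₁ + r₂)/2 = (29100 + 1.530×10^5)/2 = 91050 km.
Transfer time t = π√(a_t³/μ) = 69215.9 s.
Target angular speed ω₂ = √(μ/r₂³) = 2.08366×10^-5 rad/s.
Angle swept by the target during transfer: ω₂·t = 1.4422 rad = 82.63°.
Arrival is 180° from departure on the ellipse, so φ = 180° − 82.63° = 97.4°.

φ = 97.4°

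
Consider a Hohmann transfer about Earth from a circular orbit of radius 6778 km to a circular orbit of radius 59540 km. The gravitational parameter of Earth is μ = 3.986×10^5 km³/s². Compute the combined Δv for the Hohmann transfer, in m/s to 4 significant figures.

The Hohmann ellipse has a_t = (r₁ + r₂)/2 = 33159 km.
At r₁ the circular-orbit speed is v₁ = √(μ/r₁) = 7.6686 km/s.
On the transfer ellipse at r₁, vis-viva gives v_p = √[μ(2/r₁ − 1/a_t)] = 10.276 km/s.
First burn Δv₁ = |v_p − v₁| = 2.607 km/s.
At r₂, v₂ = √(μ/r₂) = 2.5874 km/s.
Transfer-orbit speed at r₂: v_a = √[μ(2/r₂ − 1/a_t)] = 1.1698 km/s.
Second burn Δv₂ = |v₂ − v_a| = 1.418 km/s.
Total Δv = Δv₁ + Δv₂ = 4.025 km/s.

Δv = 4025 m/s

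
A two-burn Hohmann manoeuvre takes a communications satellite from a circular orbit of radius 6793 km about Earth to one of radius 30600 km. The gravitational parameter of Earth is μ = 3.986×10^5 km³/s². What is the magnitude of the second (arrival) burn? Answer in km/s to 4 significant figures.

Δv₂ = 1.434 km/s

Transfer-ellipse semi-major axis a_t = (r₁ + r₂)/2 = (6793 + 30600)/2 = 18696.5 km.
On the circular orbit at r = 30600 km, v_c = √(μ/r) = 3.609 km/s.
Vis-viva on the transfer ellipse at r = 30600 km gives v_t = √[μ(2/r − 1/a_t)] = 2.175 km/s.
Δv₂ = |v_t − v_c| = |2.175 − 3.609| = 1.434 km/s.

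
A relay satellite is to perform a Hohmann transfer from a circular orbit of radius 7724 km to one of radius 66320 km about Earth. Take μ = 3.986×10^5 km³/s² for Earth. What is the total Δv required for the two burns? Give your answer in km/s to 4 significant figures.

Δv = 3.763 km/s

Transfer-ellipse semi-major axis a_t = (r₁ + r₂)/2 = (7724 + 66320)/2 = 37022 km.
Circular speed at r₁: v₁ = √(μ/r₁) = √(3.986×10^5/7724) = 7.184 km/s.
On the transfer ellipse at r₁, vis-viva gives v_p = √[μ(2/r₁ − 1/a_t)] = 9.615 km/s.
First burn Δv₁ = |v_p − v₁| = 2.431 km/s.
Circular speed at r₂: v₂ = √(μ/r₂) = 2.452 km/s.
Transfer-orbit speed at r₂: v_a = √[μ(2/r₂ − 1/a_t)] = 1.120 km/s.
Second burn Δv₂ = |v₂ − v_a| = 1.332 km/s.
Δv = Δv₁ + Δv₂ = 2.431 + 1.332 = 3.763 km/s.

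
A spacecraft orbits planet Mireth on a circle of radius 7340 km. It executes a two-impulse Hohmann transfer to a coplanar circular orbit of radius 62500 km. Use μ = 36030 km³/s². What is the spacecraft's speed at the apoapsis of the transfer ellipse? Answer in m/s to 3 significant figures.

v = 348 m/s

Transfer-ellipse semi-major axis a_t = (r₁ + r₂)/2 = (7340 + 62500)/2 = 34920 km.
At apoapsis, r = 62500 km.
Applying v² = μ(2/r − 1/a_t): v = 0.3481 km/s.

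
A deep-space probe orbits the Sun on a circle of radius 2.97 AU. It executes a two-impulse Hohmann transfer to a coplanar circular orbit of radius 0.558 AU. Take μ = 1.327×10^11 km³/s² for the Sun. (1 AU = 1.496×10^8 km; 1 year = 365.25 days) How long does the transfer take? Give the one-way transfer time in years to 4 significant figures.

t = 1.172 years

In km: r₁ = 2.97 × 1.496×10^8 = 4.44312×10^8 km; r₂ = 0.558 × 1.496×10^8 = 8.34768×10^7 km.
Semi-major axis of the transfer orbit: a_t = (4.44312×10^8 + 8.34768×10^7)/2 = 2.638944×10^8 km.
By Kepler's third law the transfer-orbit period is T = 2π√(a_t³/μ), so t = T/2 = 3.697×10^7 s.
Converting: 3.697×10^7 s ÷ 3.15576×10^7 s/year (365.25 × 86400) = 1.172 years.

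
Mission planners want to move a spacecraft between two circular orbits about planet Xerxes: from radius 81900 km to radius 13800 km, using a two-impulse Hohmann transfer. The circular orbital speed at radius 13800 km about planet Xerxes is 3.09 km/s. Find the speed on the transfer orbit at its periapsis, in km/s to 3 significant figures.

v = 4.04 km/s

From the circular-orbit relation v² = μ/r at r = 13800 km: μ = v²r = (3.09)² × 13800 = 1.31764×10^5 km³/s².
The Hohmann ellipse has a_t = (r₁ + r₂)/2 = 47850 km.
At periapsis, r = 13800 km.
Vis-viva: v = √[μ(2/r − 1/a_t)] = √[1.31764×10^5 × (2/13800 − 1/47850)] = 4.043 km/s.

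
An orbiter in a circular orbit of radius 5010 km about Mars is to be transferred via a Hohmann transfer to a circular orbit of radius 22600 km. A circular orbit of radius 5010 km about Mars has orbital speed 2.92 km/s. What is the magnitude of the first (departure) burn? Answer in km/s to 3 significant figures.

Δv₁ = 0.816 km/s

From the circular-orbit relation v² = μ/r at r = 5010 km: μ = v²r = (2.92)² × 5010 = 42717.3 km³/s².
Transfer-ellipse semi-major axis a_t = (r₁ + r₂)/2 = (5010 + 22600)/2 = 13805 km.
Circular speed at r = 5010 km: v_c = √(μ/r) = 2.9200 km/s.
Vis-viva on the transfer ellipse at r = 5010 km gives v_t = √[μ(2/r − 1/a_t)] = 3.7361 km/s.
Δv₁ = |v_t − v_c| = |3.7361 − 2.9200| = 0.8161 km/s.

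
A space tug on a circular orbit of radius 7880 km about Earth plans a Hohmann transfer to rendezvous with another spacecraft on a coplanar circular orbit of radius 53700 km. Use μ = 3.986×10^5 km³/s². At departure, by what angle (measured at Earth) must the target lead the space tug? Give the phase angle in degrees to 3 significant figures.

Transfer-ellipse semi-major axis a_t = (r₁ + r₂)/2 = (7880 + 53700)/2 = 30790 km.
The half-period of the transfer ellipse is t = π√(a_t³/μ) = 26880 s.
Target angular speed ω₂ = √(μ/r₂³) = 5.073×10^-5 rad/s.
Angle swept by the target during transfer: ω₂·t = 1.364 rad = 78.15°.
The space tug traverses 180° on the transfer ellipse, so the target must lead by 180° − 78.15° = 102°.

φ = 102°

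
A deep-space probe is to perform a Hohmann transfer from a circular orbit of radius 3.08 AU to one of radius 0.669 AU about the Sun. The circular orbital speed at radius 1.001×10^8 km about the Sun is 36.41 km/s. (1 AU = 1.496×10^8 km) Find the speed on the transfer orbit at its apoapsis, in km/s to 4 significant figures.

From the circular-orbit relation v² = μ/r at r = 1.001×10^8 km: μ = v²r = (36.41)² × 1.001×10^8 = 1.32701×10^11 km³/s².
In km: r₁ = 3.08 × 1.496×10^8 = 4.60768×10^8 km; r₂ = 0.669 × 1.496×10^8 = 1.000824×10^8 km.
The Hohmann ellipse has a_t = (r₁ + r₂)/2 = 2.804252×10^8 km.
At apoapsis, r = 4.60768×10^8 km.
Vis-viva: v = √[μ(2/r − 1/a_t)] = √[1.32701×10^11 × (2/4.60768×10^8 − 1/2.804252×10^8)] = 10.14 km/s.

v = 10.14 km/s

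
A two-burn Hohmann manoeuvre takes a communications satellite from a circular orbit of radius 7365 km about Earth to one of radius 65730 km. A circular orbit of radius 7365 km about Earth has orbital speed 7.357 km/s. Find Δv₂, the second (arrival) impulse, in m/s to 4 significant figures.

From the circular-orbit relation v² = μ/r at r = 7365 km: μ = v²r = (7.357)² × 7365 = 3.98634×10^5 km³/s².
Semi-major axis of the transfer orbit: a_t = (7365 + 65730)/2 = 36547.5 km.
On the circular orbit at r = 65730 km, v_c = √(μ/r) = 2.463 km/s.
Vis-viva on the transfer ellipse at r = 65730 km gives v_t = √[μ(2/r − 1/a_t)] = 1.106 km/s.
Δv₂ = |v_t − v_c| = |1.106 − 2.463| = 1.357 km/s.

Δv₂ = 1357 m/s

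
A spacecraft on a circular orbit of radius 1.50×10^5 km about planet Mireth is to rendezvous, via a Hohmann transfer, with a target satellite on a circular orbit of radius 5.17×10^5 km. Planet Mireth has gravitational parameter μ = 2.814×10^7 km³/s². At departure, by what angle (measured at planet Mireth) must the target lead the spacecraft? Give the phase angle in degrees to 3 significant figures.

φ = 86.7°

The Hohmann ellipse has a_t = (r₁ + r₂)/2 = 3.335×10^5 km.
The half-period of the transfer ellipse is t = π√(a_t³/μ) = 1.1406×10^5 s.
The target's mean motion on its circular orbit is ω₂ = √(μ/r₂³) = 1.4270×10^-5 rad/s.
Angle swept by the target during transfer: ω₂·t = 1.62764 rad = 93.26°.
The spacecraft traverses 180° on the transfer ellipse, so the target must lead by 180° − 93.26° = 86.7°.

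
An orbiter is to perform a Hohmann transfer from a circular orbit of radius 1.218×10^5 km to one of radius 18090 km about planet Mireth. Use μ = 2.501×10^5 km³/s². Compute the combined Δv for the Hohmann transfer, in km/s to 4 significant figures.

Semi-major axis of the transfer orbit: a_t = (1.218×10^5 + 18090)/2 = 69945 km.
Circular speed at r₁: v₁ = √(μ/r₁) = √(2.501×10^5/1.218×10^5) = 1.432957 km/s.
Transfer-orbit speed at r₁ (vis-viva equation): v_a = √[μ(2/r₁ − 1/a_t)] = 0.7287426 km/s.
First burn Δv₁ = |v_a − v₁| = 0.70421 km/s.
Circular speed at r₂: v₂ = √(μ/r₂) = 3.7182 km/s.
Transfer-orbit speed at r₂: v_p = √[μ(2/r₂ − 1/a_t)] = 4.9066 km/s.
Second burn Δv₂ = |v₂ − v_p| = 1.1884 km/s.
Δv = Δv₁ + Δv₂ = 0.70421 + 1.1884 = 1.893 km/s.

Δv = 1.893 km/s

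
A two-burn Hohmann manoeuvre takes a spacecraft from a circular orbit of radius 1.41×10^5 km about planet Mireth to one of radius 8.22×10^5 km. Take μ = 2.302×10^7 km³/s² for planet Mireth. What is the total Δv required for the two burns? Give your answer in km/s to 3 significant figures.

Δv = 6.35 km/s

Transfer-ellipse semi-major axis a_t = (r₁ + r₂)/2 = (1.410×10^5 + 8.220×10^5)/2 = 4.815×10^5 km.
Circular speed at r₁: v₁ = √(μ/r₁) = √(2.302×10^7/1.410×10^5) = 12.7774 km/s.
Transfer-orbit speed at r₁ (vis-viva equation): v_p = √[μ(2/r₁ − 1/a_t)] = 16.6948 km/s.
First burn Δv₁ = |v_p − v₁| = 3.9174 km/s.
At r₂, v₂ = √(μ/r₂) = 5.2920 km/s.
Transfer-orbit speed at r₂: v_a = √[μ(2/r₂ − 1/a_t)] = 2.8637 km/s.
Second burn Δv₂ = |v₂ − v_a| = 2.4283 km/s.
Δv = Δv₁ + Δv₂ = 3.9174 + 2.4283 = 6.346 km/s.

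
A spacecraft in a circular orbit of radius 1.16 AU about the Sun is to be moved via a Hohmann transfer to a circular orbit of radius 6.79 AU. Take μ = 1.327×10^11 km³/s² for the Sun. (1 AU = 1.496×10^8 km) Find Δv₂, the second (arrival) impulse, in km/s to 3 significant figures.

Δv₂ = 5.26 km/s

In km: r₁ = 1.16 × 1.496×10^8 = 1.73536×10^8 km; r₂ = 6.79 × 1.496×10^8 = 1.015784×10^9 km.
Semi-major axis of the transfer orbit: a_t = (1.73536×10^8 + 1.015784×10^9)/2 = 5.9466×10^8 km.
Circular speed at r = 1.015784×10^9 km: v_c = √(μ/r) = 11.4297 km/s.
Transfer-orbit speed at the same r (vis-viva, a = a_t): v_t = √[μ(2/r − 1/a_t)] = 6.17441 km/s.
Δv₂ = |v_t − v_c| = |6.17441 − 11.4297| = 5.255 km/s.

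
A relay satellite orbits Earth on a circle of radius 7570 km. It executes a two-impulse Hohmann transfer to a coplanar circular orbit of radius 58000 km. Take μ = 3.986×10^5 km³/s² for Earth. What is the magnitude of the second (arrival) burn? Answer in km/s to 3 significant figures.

Δv₂ = 1.36 km/s

Transfer-ellipse semi-major axis a_t = (r₁ + r₂)/2 = (7570 + 58000)/2 = 32785 km.
On the circular orbit at r = 58000 km, v_c = √(μ/r) = 2.622 km/s.
Transfer-orbit speed at the same r (vis-viva, a = a_t): v_t = √[μ(2/r − 1/a_t)] = 1.260 km/s.
Δv₂ = |v_t − v_c| = |1.260 − 2.622| = 1.362 km/s.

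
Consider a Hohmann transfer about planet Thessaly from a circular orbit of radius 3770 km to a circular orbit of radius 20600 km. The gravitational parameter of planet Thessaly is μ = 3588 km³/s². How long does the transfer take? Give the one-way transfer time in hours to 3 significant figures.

Transfer-ellipse semi-major axis a_t = (r₁ + r₂)/2 = (3770 + 20600)/2 = 12185 km.
Half the transfer-orbit period gives t = π√(a_t³/μ) = 70540 s.
Converting: 70540 s ÷ 3600 s/hour = 19.6 hours.

t = 19.6 hours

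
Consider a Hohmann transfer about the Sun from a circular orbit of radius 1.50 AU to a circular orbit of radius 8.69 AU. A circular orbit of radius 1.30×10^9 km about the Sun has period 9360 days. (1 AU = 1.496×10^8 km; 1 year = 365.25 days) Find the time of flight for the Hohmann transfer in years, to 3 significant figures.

t = 5.75 years

From Kepler's third law T² = 4π²r³/μ at r = 1.30×10^9 km, T = 9360 days = 9360 × 86400 s = 8.08704×10^8 s: μ = 4π²r³/T² = 1.32620×10^11 km³/s².
In km: r₁ = 1.50 × 1.496×10^8 = 2.244×10^8 km; r₂ = 8.69 × 1.496×10^8 = 1.300024×10^9 km.
The Hohmann ellipse has a_t = (r₁ + r₂)/2 = 7.62212×10^8 km.
Transfer time t = π√(a_t³/μ) = π√((7.62212×10^8)³ / 1.32620×10^11) = 1.815×10^8 s.
Converting: 1.815×10^8 s ÷ 3.15576×10^7 s/year (365.25 × 86400) = 5.75 years.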